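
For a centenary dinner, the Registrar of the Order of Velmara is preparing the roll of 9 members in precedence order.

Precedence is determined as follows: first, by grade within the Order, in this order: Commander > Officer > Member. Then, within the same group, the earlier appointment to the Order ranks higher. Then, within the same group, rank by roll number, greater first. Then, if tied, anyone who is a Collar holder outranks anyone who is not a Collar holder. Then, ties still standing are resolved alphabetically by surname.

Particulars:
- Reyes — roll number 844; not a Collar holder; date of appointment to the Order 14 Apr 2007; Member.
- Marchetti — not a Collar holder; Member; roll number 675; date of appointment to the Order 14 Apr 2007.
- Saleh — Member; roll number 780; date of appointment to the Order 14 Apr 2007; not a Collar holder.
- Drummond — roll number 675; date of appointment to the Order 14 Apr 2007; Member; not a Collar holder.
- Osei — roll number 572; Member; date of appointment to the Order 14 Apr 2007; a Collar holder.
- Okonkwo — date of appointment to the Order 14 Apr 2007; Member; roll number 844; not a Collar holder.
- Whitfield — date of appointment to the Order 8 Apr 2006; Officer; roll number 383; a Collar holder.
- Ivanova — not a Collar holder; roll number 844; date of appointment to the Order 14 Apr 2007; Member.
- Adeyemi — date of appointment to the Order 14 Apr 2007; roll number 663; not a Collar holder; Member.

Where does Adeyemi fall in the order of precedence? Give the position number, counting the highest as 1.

By grade within the Order: Whitfield (Officer); then Ivanova, Okonkwo, Reyes, Saleh, Drummond, Marchetti, Adeyemi and Osei (Member).
Ivanova, Okonkwo, Reyes, Saleh, Drummond, Marchetti, Adeyemi and Osei all have date of appointment to the Order 14 Apr 2007, so the next rule applies.
Among Ivanova, Okonkwo, Reyes, Saleh, Drummond, Marchetti, Adeyemi and Osei, by roll number (higher first): Ivanova, Okonkwo and Reyes (844) before Saleh (780) before Drummond and Marchetti (675) before Adeyemi (663) before Osei (572).
Ivanova, Okonkwo and Reyes are each not a Collar holder, so the next rule applies.
Among Ivanova, Okonkwo and Reyes, alphabetically by surname: Ivanova before Okonkwo before Reyes.
Drummond and Marchetti are each not a Collar holder, so the next rule applies.
Among Drummond and Marchetti, alphabetically by surname: Drummond before Marchetti.
Order: Whitfield, Ivanova, Okonkwo, Reyes, Saleh, Drummond, Marchetti, Adeyemi, Osei. So position 8.

8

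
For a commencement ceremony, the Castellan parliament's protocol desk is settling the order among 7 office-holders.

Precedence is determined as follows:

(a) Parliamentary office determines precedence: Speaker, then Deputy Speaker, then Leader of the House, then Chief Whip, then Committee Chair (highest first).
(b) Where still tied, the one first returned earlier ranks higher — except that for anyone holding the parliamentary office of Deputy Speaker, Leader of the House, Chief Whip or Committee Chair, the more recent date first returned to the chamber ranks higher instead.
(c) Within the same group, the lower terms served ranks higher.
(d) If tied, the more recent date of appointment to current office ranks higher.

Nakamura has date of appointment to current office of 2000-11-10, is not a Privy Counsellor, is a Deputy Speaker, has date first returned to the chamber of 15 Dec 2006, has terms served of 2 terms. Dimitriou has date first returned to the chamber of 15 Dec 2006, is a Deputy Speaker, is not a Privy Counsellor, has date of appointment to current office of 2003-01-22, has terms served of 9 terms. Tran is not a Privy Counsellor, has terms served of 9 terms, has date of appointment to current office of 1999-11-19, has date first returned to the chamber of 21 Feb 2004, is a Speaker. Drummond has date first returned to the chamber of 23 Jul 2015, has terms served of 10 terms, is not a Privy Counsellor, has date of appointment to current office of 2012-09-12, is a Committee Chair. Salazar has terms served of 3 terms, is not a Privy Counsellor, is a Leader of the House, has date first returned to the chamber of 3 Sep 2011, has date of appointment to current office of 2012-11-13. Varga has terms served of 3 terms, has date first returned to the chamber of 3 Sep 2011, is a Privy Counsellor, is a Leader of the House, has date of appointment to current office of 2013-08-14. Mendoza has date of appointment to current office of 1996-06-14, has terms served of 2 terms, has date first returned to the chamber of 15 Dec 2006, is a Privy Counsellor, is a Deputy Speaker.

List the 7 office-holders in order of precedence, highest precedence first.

Tran, Nakamura, Mendoza, Dimitriou, Varga, Salazar, Drummond

By parliamentary office: Tran (Speaker); then Nakamura, Mendoza and Dimitriou (Deputy Speaker); then Varga and Salazar (Leader of the House); then Drummond (Committee Chair).
Nakamura, Mendoza and Dimitriou all have date first returned to the chamber 15 Dec 2006, so the next rule applies.
Among Nakamura, Mendoza and Dimitriou, by terms served (lower first): Nakamura and Mendoza (2 terms) before Dimitriou (9 terms).
Among Nakamura and Mendoza, by date of appointment to current office (later first): Nakamura (2000-11-10) before Mendoza (1996-06-14).
Varga and Salazar both have date first returned to the chamber 3 Sep 2011, so the next rule applies.
Varga and Salazar both have terms served 3 terms, so the next rule applies.
Among Varga and Salazar, by date of appointment to current office (later first): Varga (2013-08-14) before Salazar (2012-11-13).
Full order: Tran, Nakamura, Mendoza, Dimitriou, Varga, Salazar, Drummond.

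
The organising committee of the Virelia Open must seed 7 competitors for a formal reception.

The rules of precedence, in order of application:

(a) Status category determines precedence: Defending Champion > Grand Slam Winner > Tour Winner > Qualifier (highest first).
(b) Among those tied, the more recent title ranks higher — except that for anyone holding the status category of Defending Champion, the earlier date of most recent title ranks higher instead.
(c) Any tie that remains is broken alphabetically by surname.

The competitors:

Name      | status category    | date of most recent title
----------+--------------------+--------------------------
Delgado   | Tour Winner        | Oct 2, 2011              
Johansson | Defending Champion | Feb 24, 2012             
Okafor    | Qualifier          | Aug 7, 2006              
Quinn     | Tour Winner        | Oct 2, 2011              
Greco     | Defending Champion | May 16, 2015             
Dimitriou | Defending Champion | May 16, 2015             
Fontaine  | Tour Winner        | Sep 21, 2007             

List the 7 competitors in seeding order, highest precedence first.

Johansson, Dimitriou, Greco, Delgado, Quinn, Fontaine, Okafor

By status category: Johansson, Dimitriou and Greco (Defending Champion); then Delgado, Quinn and Fontaine (Tour Winner); then Okafor (Qualifier).
Among Johansson, Dimitriou and Greco, by date of most recent title (earlier first) (reversed rule for this group): Johansson (Feb 24, 2012) before Dimitriou and Greco (May 16, 2015).
Among Dimitriou and Greco, alphabetically by surname: Dimitriou before Greco.
Among Delgado, Quinn and Fontaine, by date of most recent title (later first): Delgado and Quinn (Oct 2, 2011) before Fontaine (Sep 21, 2007).
Among Delgado and Quinn, alphabetically by surname: Delgado before Quinn.
Full order: Johansson, Dimitriou, Greco, Delgado, Quinn, Fontaine, Okafor.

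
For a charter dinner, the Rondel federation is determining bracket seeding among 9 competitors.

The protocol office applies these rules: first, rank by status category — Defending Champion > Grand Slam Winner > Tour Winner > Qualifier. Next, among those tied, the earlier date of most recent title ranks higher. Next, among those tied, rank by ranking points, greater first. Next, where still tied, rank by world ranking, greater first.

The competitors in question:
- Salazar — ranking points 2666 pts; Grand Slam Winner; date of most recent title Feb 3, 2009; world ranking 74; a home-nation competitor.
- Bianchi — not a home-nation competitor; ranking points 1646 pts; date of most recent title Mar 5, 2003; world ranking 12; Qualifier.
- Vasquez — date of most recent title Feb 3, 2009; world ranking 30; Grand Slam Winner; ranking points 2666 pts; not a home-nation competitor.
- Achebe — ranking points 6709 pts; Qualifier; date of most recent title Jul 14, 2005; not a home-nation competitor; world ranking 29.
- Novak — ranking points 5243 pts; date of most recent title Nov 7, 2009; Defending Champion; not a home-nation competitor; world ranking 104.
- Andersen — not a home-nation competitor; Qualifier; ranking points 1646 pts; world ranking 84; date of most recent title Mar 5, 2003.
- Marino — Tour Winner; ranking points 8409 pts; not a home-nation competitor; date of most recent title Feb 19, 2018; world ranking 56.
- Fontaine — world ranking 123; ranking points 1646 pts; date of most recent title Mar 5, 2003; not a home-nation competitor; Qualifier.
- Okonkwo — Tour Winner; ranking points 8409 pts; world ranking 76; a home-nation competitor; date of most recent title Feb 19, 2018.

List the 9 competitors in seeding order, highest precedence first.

Novak, Salazar, Vasquez, Okonkwo, Marino, Fontaine, Andersen, Bianchi, Achebe

By status category: Novak (Defending Champion); then Salazar and Vasquez (Grand Slam Winner); then Okonkwo and Marino (Tour Winner); then Fontaine, Andersen, Bianchi and Achebe (Qualifier).
Salazar and Vasquez both have date of most recent title Feb 3, 2009, so the next rule applies.
Salazar and Vasquez both have ranking points 2666 pts, so the next rule applies.
Among Salazar and Vasquez, by world ranking (higher first): Salazar (74) before Vasquez (30).
Okonkwo and Marino both have date of most recent title Feb 19, 2018, so the next rule applies.
Okonkwo and Marino both have ranking points 8409 pts, so the next rule applies.
Among Okonkwo and Marino, by world ranking (higher first): Okonkwo (76) before Marino (56).
Among Fontaine, Andersen, Bianchi and Achebe, by date of most recent title (earlier first): Fontaine, Andersen and Bianchi (Mar 5, 2003) before Achebe (Jul 14, 2005).
Fontaine, Andersen and Bianchi all have ranking points 1646 pts, so the next rule applies.
Among Fontaine, Andersen and Bianchi, by world ranking (higher first): Fontaine (123) before Andersen (84) before Bianchi (12).
Full order: Novak, Salazar, Vasquez, Okonkwo, Marino, Fontaine, Andersen, Bianchi, Achebe.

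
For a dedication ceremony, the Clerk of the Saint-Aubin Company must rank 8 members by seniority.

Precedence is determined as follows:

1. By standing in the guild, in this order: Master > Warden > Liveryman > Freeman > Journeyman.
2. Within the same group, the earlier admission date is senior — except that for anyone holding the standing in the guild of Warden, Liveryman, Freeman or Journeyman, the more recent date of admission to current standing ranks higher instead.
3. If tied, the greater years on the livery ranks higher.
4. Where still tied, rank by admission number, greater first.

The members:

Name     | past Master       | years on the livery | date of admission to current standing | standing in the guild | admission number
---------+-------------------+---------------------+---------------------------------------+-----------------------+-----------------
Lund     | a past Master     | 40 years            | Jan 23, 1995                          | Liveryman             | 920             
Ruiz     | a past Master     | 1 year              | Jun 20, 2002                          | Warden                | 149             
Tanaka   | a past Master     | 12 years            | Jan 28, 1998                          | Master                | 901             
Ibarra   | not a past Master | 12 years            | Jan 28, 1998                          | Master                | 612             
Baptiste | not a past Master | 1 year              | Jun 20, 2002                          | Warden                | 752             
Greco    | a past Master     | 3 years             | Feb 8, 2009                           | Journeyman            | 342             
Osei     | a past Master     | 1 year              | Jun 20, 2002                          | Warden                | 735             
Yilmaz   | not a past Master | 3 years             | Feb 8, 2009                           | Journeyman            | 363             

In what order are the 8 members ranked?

Tanaka, Ibarra, Baptiste, Osei, Ruiz, Lund, Yilmaz, Greco

By standing in the guild: Tanaka and Ibarra (Master); then Baptiste, Osei and Ruiz (Warden); then Lund (Liveryman); then Yilmaz and Greco (Journeyman).
Tanaka and Ibarra both have date of admission to current standing Jan 28, 1998, so the next rule applies.
Tanaka and Ibarra both have years on the livery 12 years, so the next rule applies.
Among Tanaka and Ibarra, by admission number (higher first): Tanaka (901) before Ibarra (612).
Baptiste, Osei and Ruiz all have date of admission to current standing Jun 20, 2002, so the next rule applies.
Baptiste, Osei and Ruiz all have years on the livery 1 year, so the next rule applies.
Among Baptiste, Osei and Ruiz, by admission number (higher first): Baptiste (752) before Osei (735) before Ruiz (149).
Yilmaz and Greco both have date of admission to current standing Feb 8, 2009, so the next rule applies.
Yilmaz and Greco both have years on the livery 3 years, so the next rule applies.
Among Yilmaz and Greco, by admission number (higher first): Yilmaz (363) before Greco (342).
Full order: Tanaka, Ibarra, Baptiste, Osei, Ruiz, Lund, Yilmaz, Greco.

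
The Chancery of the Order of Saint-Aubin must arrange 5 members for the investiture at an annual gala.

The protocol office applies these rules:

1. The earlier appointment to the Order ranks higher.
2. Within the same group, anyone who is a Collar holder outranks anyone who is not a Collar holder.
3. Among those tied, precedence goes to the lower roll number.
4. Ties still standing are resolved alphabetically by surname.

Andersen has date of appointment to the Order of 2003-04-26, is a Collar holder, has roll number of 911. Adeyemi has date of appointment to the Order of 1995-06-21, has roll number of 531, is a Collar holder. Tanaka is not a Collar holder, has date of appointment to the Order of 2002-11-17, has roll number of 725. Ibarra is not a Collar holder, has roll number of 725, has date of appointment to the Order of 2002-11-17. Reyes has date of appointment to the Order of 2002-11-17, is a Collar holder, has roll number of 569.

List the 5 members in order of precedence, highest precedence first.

By date of appointment to the Order (earlier first): Adeyemi (1995-06-21); then Reyes, Ibarra and Tanaka (each 2002-11-17); then Andersen (2003-04-26).
Among Reyes, Ibarra and Tanaka, a Collar holder before not a Collar holder: Reyes (a Collar holder) before Ibarra and Tanaka (not a Collar holder).
Ibarra and Tanaka both have roll number 725, so the next rule applies.
Among Ibarra and Tanaka, alphabetically by surname: Ibarra before Tanaka.
Full order: Adeyemi, Reyes, Ibarra, Tanaka, Andersen.

Adeyemi, Reyes, Ibarra, Tanaka, Andersen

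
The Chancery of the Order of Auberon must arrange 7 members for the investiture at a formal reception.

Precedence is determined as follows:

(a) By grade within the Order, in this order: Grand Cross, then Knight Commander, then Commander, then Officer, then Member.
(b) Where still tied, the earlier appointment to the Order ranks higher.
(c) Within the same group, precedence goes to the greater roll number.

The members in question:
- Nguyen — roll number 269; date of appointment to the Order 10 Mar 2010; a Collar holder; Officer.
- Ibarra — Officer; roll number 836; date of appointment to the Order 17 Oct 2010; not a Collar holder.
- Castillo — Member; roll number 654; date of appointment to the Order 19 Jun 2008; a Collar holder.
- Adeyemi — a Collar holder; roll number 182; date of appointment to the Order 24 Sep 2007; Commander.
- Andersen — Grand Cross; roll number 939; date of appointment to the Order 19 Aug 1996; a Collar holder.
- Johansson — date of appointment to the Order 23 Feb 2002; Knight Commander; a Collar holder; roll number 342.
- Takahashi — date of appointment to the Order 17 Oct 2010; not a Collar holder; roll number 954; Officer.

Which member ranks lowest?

By grade within the Order: Andersen (Grand Cross); then Johansson (Knight Commander); then Adeyemi (Commander); then Nguyen, Takahashi and Ibarra (Officer); then Castillo (Member).
Among Nguyen, Takahashi and Ibarra, by date of appointment to the Order (earlier first): Nguyen (10 Mar 2010) before Takahashi and Ibarra (17 Oct 2010).
Among Takahashi and Ibarra, by roll number (higher first): Takahashi (954) before Ibarra (836).
Order: Andersen, Johansson, Adeyemi, Nguyen, Takahashi, Ibarra, Castillo.

Castillo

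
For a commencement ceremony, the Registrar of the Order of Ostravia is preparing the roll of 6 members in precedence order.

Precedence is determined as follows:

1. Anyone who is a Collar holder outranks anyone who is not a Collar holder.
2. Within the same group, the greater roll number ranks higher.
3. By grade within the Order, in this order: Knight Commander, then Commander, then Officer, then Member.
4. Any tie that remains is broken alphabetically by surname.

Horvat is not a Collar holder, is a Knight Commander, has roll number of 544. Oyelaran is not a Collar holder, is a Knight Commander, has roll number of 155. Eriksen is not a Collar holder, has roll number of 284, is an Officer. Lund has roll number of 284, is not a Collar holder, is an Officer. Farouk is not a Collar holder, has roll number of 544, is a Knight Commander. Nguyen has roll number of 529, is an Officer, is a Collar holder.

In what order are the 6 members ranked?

By the first rule: Nguyen (a Collar holder); then Farouk, Horvat, Eriksen, Lund and Oyelaran (each not a Collar holder).
Among Farouk, Horvat, Eriksen, Lund and Oyelaran, by roll number (higher first): Farouk and Horvat (544) before Eriksen and Lund (284) before Oyelaran (155).
Farouk and Horvat are each Knight Commander, so the next rule applies.
Among Farouk and Horvat, alphabetically by surname: Farouk before Horvat.
Eriksen and Lund are each Officer, so the next rule applies.
Among Eriksen and Lund, alphabetically by surname: Eriksen before Lund.
Full order: Nguyen, Farouk, Horvat, Eriksen, Lund, Oyelaran.

Nguyen, Farouk, Horvat, Eriksen, Lund, Oyelaran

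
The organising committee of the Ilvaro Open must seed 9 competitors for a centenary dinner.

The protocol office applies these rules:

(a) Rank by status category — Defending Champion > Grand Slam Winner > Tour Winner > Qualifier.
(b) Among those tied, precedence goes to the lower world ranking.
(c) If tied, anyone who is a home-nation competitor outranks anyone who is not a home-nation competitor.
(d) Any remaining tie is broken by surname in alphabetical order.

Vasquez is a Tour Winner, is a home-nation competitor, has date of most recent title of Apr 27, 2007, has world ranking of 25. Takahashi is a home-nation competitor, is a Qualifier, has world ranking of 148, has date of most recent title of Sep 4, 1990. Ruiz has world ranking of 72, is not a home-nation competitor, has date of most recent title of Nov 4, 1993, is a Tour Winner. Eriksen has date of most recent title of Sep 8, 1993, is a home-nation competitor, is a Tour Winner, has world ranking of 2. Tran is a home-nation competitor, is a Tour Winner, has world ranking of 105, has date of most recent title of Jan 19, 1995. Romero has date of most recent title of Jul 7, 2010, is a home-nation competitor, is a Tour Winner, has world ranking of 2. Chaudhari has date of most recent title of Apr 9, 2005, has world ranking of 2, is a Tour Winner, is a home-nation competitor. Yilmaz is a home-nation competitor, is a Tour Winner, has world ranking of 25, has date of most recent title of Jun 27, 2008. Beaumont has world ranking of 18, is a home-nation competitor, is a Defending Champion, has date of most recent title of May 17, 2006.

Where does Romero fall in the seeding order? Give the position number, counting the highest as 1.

4

By status category: Beaumont (Defending Champion); then Chaudhari, Eriksen, Romero, Vasquez, Yilmaz, Ruiz and Tran (Tour Winner); then Takahashi (Qualifier).
Among Chaudhari, Eriksen, Romero, Vasquez, Yilmaz, Ruiz and Tran, by world ranking (lower first): Chaudhari, Eriksen and Romero (2) before Vasquez and Yilmaz (25) before Ruiz (72) before Tran (105).
Chaudhari, Eriksen and Romero are each a home-nation competitor, so the next rule applies.
Among Chaudhari, Eriksen and Romero, alphabetically by surname: Chaudhari before Eriksen before Romero.
Vasquez and Yilmaz are each a home-nation competitor, so the next rule applies.
Among Vasquez and Yilmaz, alphabetically by surname: Vasquez before Yilmaz.
Order: Beaumont, Chaudhari, Eriksen, Romero, Vasquez, Yilmaz, Ruiz, Tran, Takahashi. So position 4.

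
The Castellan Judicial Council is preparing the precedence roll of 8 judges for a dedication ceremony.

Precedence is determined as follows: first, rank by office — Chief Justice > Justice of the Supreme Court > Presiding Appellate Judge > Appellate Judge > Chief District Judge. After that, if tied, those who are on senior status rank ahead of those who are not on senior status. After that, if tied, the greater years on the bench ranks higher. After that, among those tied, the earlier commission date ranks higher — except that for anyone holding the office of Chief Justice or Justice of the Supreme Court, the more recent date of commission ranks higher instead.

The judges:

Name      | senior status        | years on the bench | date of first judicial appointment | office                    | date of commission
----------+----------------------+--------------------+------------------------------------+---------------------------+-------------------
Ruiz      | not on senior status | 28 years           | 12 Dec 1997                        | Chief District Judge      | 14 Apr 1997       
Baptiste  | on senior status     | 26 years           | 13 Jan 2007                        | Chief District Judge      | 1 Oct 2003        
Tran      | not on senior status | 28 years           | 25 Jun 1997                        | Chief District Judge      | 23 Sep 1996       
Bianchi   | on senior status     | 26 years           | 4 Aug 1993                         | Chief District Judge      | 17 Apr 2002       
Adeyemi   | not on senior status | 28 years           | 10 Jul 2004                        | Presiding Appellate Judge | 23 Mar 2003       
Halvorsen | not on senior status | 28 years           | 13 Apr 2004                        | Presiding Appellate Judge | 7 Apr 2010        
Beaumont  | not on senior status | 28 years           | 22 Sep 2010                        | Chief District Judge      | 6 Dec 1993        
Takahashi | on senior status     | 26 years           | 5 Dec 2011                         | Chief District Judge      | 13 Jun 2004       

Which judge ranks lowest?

By office: Adeyemi and Halvorsen (Presiding Appellate Judge); then Bianchi, Baptiste, Takahashi, Beaumont, Tran and Ruiz (Chief District Judge).
Adeyemi and Halvorsen are each not on senior status, so the next rule applies.
Adeyemi and Halvorsen both have years on the bench 28 years, so the next rule applies.
Among Adeyemi and Halvorsen, by date of commission (earlier first): Adeyemi (23 Mar 2003) before Halvorsen (7 Apr 2010).
Among Bianchi, Baptiste, Takahashi, Beaumont, Tran and Ruiz, on senior status before not on senior status: Bianchi, Baptiste and Takahashi (on senior status) before Beaumont, Tran and Ruiz (not on senior status).
Bianchi, Baptiste and Takahashi all have years on the bench 26 years, so the next rule applies.
Among Bianchi, Baptiste and Takahashi, by date of commission (earlier first): Bianchi (17 Apr 2002) before Baptiste (1 Oct 2003) before Takahashi (13 Jun 2004).
Beaumont, Tran and Ruiz all have years on the bench 28 years, so the next rule applies.
Among Beaumont, Tran and Ruiz, by date of commission (earlier first): Beaumont (6 Dec 1993) before Tran (23 Sep 1996) before Ruiz (14 Apr 1997).
Order: Adeyemi, Halvorsen, Bianchi, Baptiste, Takahashi, Beaumont, Tran, Ruiz.

Ruiz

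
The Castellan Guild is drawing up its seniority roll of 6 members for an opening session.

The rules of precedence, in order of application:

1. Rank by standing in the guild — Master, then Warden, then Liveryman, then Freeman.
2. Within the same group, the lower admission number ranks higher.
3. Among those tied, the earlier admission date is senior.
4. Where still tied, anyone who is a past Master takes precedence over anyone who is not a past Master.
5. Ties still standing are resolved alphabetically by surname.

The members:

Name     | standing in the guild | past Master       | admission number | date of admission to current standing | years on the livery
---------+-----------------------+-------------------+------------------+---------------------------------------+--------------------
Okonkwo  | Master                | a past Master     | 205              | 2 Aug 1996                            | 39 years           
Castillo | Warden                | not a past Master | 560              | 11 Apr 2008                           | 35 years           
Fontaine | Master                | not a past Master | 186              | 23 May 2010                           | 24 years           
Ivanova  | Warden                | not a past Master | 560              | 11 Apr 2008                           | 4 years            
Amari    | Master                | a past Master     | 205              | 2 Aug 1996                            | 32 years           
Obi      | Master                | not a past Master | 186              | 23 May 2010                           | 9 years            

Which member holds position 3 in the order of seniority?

Amari

By standing in the guild: Fontaine, Obi, Amari and Okonkwo (Master); then Castillo and Ivanova (Warden).
Among Fontaine, Obi, Amari and Okonkwo, by admission number (lower first): Fontaine and Obi (186) before Amari and Okonkwo (205).
Fontaine and Obi both have date of admission to current standing 23 May 2010, so the next rule applies.
Fontaine and Obi are each not a past Master, so the next rule applies.
Among Fontaine and Obi, alphabetically by surname: Fontaine before Obi.
Amari and Okonkwo both have date of admission to current standing 2 Aug 1996, so the next rule applies.
Amari and Okonkwo are each a past Master, so the next rule applies.
Among Amari and Okonkwo, alphabetically by surname: Amari before Okonkwo.
Castillo and Ivanova both have admission number 560, so the next rule applies.
Castillo and Ivanova both have date of admission to current standing 11 Apr 2008, so the next rule applies.
Castillo and Ivanova are each not a past Master, so the next rule applies.
Among Castillo and Ivanova, alphabetically by surname: Castillo before Ivanova.
Order: Fontaine, Obi, Amari, Okonkwo, Castillo, Ivanova.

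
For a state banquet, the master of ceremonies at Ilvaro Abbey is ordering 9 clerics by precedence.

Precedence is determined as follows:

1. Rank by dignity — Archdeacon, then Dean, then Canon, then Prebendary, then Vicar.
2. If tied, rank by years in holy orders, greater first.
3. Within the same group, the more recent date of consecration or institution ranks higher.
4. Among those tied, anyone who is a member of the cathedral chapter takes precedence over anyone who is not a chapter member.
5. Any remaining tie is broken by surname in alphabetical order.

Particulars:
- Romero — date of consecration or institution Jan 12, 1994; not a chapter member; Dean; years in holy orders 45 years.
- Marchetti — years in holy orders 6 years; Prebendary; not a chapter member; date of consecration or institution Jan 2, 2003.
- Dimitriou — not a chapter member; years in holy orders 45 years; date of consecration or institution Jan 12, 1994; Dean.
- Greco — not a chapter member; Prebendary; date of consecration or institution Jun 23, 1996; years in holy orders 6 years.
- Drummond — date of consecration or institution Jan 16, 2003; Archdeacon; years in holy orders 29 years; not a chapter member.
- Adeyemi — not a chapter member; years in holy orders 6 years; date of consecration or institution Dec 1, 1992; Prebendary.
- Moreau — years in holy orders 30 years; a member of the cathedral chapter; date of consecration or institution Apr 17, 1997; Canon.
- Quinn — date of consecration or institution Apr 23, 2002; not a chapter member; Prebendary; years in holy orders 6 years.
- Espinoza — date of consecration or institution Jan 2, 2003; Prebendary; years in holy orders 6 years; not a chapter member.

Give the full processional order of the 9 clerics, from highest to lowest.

Drummond, Dimitriou, Romero, Moreau, Espinoza, Marchetti, Quinn, Greco, Adeyemi

By dignity: Drummond (Archdeacon); then Dimitriou and Romero (Dean); then Moreau (Canon); then Espinoza, Marchetti, Quinn, Greco and Adeyemi (Prebendary).
Dimitriou and Romero both have years in holy orders 45 years, so the next rule applies.
Dimitriou and Romero both have date of consecration or institution Jan 12, 1994, so the next rule applies.
Dimitriou and Romero are each not a chapter member, so the next rule applies.
Among Dimitriou and Romero, alphabetically by surname: Dimitriou before Romero.
Espinoza, Marchetti, Quinn, Greco and Adeyemi all have years in holy orders 6 years, so the next rule applies.
Among Espinoza, Marchetti, Quinn, Greco and Adeyemi, by date of consecration or institution (later first): Espinoza and Marchetti (Jan 2, 2003) before Quinn (Apr 23, 2002) before Greco (Jun 23, 1996) before Adeyemi (Dec 1, 1992).
Espinoza and Marchetti are each not a chapter member, so the next rule applies.
Among Espinoza and Marchetti, alphabetically by surname: Espinoza before Marchetti.
Full order: Drummond, Dimitriou, Romero, Moreau, Espinoza, Marchetti, Quinn, Greco, Adeyemi.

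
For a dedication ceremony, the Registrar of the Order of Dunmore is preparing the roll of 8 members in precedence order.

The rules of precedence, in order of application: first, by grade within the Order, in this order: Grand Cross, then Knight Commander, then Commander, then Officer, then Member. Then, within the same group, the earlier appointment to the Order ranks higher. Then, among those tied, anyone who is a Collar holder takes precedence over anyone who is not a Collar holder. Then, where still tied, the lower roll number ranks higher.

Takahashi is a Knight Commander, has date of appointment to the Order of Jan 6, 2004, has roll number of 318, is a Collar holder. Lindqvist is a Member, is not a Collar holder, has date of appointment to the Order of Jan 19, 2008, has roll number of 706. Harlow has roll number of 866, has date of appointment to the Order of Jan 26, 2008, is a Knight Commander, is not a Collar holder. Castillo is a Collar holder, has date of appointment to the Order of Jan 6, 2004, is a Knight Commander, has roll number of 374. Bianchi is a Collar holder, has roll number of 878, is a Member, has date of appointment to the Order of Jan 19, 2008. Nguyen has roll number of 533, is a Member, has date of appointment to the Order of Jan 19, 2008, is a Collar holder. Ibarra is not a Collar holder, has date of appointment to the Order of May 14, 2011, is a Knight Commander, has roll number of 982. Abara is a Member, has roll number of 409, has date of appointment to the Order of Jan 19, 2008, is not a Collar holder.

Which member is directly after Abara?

Lindqvist

By grade within the Order: Takahashi, Castillo, Harlow and Ibarra (Knight Commander); then Nguyen, Bianchi, Abara and Lindqvist (Member).
Among Takahashi, Castillo, Harlow and Ibarra, by date of appointment to the Order (earlier first): Takahashi and Castillo (Jan 6, 2004) before Harlow (Jan 26, 2008) before Ibarra (May 14, 2011).
Takahashi and Castillo are each a Collar holder, so the next rule applies.
Among Takahashi and Castillo, by roll number (lower first): Takahashi (318) before Castillo (374).
Nguyen, Bianchi, Abara and Lindqvist all have date of appointment to the Order Jan 19, 2008, so the next rule applies.
Among Nguyen, Bianchi, Abara and Lindqvist, a Collar holder before not a Collar holder: Nguyen and Bianchi (a Collar holder) before Abara and Lindqvist (not a Collar holder).
Among Nguyen and Bianchi, by roll number (lower first): Nguyen (533) before Bianchi (878).
Among Abara and Lindqvist, by roll number (lower first): Abara (409) before Lindqvist (706).
Order: Takahashi, Castillo, Harlow, Ibarra, Nguyen, Bianchi, Abara, Lindqvist.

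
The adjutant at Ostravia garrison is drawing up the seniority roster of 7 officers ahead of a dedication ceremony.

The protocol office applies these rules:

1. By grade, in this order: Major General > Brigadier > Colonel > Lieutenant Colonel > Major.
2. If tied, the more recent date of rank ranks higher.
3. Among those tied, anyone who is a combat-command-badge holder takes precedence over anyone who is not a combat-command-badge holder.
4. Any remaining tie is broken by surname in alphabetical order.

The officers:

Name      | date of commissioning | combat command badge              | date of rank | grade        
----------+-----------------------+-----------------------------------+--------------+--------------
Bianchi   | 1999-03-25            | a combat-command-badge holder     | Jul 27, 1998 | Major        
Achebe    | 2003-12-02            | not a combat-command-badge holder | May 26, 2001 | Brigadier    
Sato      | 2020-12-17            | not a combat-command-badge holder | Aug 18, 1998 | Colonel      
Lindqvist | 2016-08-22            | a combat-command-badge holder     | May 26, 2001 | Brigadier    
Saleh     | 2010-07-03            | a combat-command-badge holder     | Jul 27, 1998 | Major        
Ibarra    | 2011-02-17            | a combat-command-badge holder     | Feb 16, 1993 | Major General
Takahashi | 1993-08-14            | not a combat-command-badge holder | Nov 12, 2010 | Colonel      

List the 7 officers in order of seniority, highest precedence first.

Ibarra, Lindqvist, Achebe, Takahashi, Sato, Bianchi, Saleh

By grade: Ibarra (Major General); then Lindqvist and Achebe (Brigadier); then Takahashi and Sato (Colonel); then Bianchi and Saleh (Major).
Lindqvist and Achebe both have date of rank May 26, 2001, so the next rule applies.
Among Lindqvist and Achebe, a combat-command-badge holder before not a combat-command-badge holder: Lindqvist (a combat-command-badge holder) before Achebe (not a combat-command-badge holder).
Among Takahashi and Sato, by date of rank (later first): Takahashi (Nov 12, 2010) before Sato (Aug 18, 1998).
Bianchi and Saleh both have date of rank Jul 27, 1998, so the next rule applies.
Bianchi and Saleh are each a combat-command-badge holder, so the next rule applies.
Among Bianchi and Saleh, alphabetically by surname: Bianchi before Saleh.
Full order: Ibarra, Lindqvist, Achebe, Takahashi, Sato, Bianchi, Saleh.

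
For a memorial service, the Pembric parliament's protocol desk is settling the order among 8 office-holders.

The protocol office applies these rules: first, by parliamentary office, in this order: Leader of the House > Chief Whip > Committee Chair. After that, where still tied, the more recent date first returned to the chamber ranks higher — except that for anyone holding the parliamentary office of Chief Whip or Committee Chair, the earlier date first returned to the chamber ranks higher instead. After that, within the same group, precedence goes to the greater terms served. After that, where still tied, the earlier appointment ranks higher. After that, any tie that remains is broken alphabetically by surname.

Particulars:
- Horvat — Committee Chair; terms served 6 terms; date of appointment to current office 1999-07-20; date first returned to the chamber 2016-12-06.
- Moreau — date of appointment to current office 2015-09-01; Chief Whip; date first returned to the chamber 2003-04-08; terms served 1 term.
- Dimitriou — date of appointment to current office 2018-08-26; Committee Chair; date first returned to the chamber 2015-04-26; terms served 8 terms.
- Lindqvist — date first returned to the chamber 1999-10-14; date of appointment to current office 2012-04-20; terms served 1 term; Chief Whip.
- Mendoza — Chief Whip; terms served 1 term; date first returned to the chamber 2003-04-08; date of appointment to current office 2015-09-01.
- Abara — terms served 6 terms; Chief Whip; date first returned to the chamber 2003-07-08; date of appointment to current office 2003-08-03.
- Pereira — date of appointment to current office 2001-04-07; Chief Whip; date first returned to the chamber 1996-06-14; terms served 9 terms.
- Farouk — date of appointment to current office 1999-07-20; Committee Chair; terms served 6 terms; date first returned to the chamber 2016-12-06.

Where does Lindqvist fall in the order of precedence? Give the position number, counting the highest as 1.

By parliamentary office: Pereira, Lindqvist, Mendoza, Moreau and Abara (Chief Whip); then Dimitriou, Farouk and Horvat (Committee Chair).
Among Pereira, Lindqvist, Mendoza, Moreau and Abara, by date first returned to the chamber (earlier first) (reversed rule for this group): Pereira (1996-06-14) before Lindqvist (1999-10-14) before Mendoza and Moreau (2003-04-08) before Abara (2003-07-08).
Mendoza and Moreau both have terms served 1 term, so the next rule applies.
Mendoza and Moreau both have date of appointment to current office 2015-09-01, so the next rule applies.
Among Mendoza and Moreau, alphabetically by surname: Mendoza before Moreau.
Among Dimitriou, Farouk and Horvat, by date first returned to the chamber (earlier first) (reversed rule for this group): Dimitriou (2015-04-26) before Farouk and Horvat (2016-12-06).
Farouk and Horvat both have terms served 6 terms, so the next rule applies.
Farouk and Horvat both have date of appointment to current office 1999-07-20, so the next rule applies.
Among Farouk and Horvat, alphabetically by surname: Farouk before Horvat.
Order: Pereira, Lindqvist, Mendoza, Moreau, Abara, Dimitriou, Farouk, Horvat. So position 2.

2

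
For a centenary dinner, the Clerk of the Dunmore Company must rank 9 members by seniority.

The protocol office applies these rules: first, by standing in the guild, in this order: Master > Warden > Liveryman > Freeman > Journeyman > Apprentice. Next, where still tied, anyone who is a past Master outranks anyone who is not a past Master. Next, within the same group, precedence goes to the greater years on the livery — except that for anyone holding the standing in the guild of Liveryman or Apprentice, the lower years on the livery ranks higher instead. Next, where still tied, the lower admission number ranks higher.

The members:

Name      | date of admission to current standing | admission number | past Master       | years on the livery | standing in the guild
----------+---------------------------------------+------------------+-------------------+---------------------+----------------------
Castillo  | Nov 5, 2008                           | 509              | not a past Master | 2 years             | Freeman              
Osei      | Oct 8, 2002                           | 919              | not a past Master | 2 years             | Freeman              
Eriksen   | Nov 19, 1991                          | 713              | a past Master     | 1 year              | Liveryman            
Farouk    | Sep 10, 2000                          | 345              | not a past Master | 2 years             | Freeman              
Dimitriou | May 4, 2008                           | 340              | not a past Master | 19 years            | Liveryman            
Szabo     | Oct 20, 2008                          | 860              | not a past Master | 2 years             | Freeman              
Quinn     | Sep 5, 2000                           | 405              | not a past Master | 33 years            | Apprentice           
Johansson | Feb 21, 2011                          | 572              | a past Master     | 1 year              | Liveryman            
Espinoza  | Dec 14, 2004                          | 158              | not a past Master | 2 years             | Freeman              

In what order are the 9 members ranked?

Johansson, Eriksen, Dimitriou, Espinoza, Farouk, Castillo, Szabo, Osei, Quinn

By standing in the guild: Johansson, Eriksen and Dimitriou (Liveryman); then Espinoza, Farouk, Castillo, Szabo and Osei (Freeman); then Quinn (Apprentice).
Among Johansson, Eriksen and Dimitriou, a past Master before not a past Master: Johansson and Eriksen (a past Master) before Dimitriou (not a past Master).
Johansson and Eriksen both have years on the livery 1 year, so the next rule applies.
Among Johansson and Eriksen, by admission number (lower first): Johansson (572) before Eriksen (713).
Espinoza, Farouk, Castillo, Szabo and Osei are each not a past Master, so the next rule applies.
Espinoza, Farouk, Castillo, Szabo and Osei all have years on the livery 2 years, so the next rule applies.
Among Espinoza, Farouk, Castillo, Szabo and Osei, by admission number (lower first): Espinoza (158) before Farouk (345) before Castillo (509) before Szabo (860) before Osei (919).
Full order: Johansson, Eriksen, Dimitriou, Espinoza, Farouk, Castillo, Szabo, Osei, Quinn.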